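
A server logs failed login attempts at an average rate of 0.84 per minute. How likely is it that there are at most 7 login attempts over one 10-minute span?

Over the interval, μ = 0.84 × 10 = 8.4 (a 10-minute span = 10 minutes).
P(N ≤ 7) = Σ_{j=0}^{7} e^(−μ) μ^j/j! ≈ 0.3987.

0.3987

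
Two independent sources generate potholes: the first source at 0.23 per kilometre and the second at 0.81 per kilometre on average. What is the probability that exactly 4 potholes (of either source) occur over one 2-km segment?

Independent Poisson processes superpose: combined rate λ = 0.23 + 0.81 = 1.04 per kilometre.
Over the interval, μ = 1.04 × 2 = 2.08 (a 2-km segment = 2 kilometres).
P(N = 4) = e^(−2.08) · 2.08^4/4! ≈ 0.0974.

0.0974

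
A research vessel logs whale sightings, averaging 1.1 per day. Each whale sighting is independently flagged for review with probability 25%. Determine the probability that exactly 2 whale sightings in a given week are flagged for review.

Thinning: the whale sightings that are flagged for review themselves form a Poisson process with rate 0.25 × 1.1 = 0.275 per day.
Over the interval, μ = 0.275 × 7 = 1.925 (a week = 7 days).
P(N = 2) = e^(−1.925) · 1.925^2/2! ≈ 0.2703.

0.2703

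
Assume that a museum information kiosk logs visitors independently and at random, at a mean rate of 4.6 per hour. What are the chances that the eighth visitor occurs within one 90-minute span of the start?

0.3864

Over the interval, μ = 4.6 × 1.5 = 6.9 (a 90-minute span = 1.5 hours).
The eighth arrival falls in the interval iff at least 8 events occur there: P(S_8 ≤ t) = P(N ≥ 8) = 1 − P(N ≤ 7) ≈ 0.3864.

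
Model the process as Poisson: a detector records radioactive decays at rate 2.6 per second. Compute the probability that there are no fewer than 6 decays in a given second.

0.0490

With mean μ = 2.6 per second,
P(N ≥ 6) = 1 − P(N ≤ 5) = 1 − Σ_{j=0}^{5} e^(−μ) μ^j/j! ≈ 0.0490.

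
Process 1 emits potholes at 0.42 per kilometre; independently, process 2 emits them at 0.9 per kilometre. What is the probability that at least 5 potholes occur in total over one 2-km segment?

0.1283

Independent Poisson processes superpose: combined rate λ = 0.42 + 0.9 = 1.32 per kilometre.
Over the interval, μ = 1.32 × 2 = 2.64 (a 2-km segment = 2 kilometres).
P(N ≥ 5) = 1 − P(N ≤ 4) ≈ 0.1283.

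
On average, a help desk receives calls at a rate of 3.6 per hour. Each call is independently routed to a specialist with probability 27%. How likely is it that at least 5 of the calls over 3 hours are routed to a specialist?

Thinning: the calls that are routed to a specialist themselves form a Poisson process with rate 0.27 × 3.6 = 0.972 per hour.
Over the interval, μ = 0.972 × 3 = 2.916 (3 hours).
P(N ≥ 5) = 1 − P(N ≤ 4) ≈ 0.1708.

0.1708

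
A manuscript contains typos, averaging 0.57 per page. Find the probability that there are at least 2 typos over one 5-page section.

0.7773

Over the interval, μ = 0.57 × 5 = 2.85 (a 5-page section = 5 pages).
P(N ≥ 2) = 1 − P(N ≤ 1) = 1 − Σ_{j=0}^{1} e^(−μ) μ^j/j! ≈ 0.7773.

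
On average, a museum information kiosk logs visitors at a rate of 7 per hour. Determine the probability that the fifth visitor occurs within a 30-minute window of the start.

0.2746

Over the interval, μ = 7 × 0.5 = 3.5 (a 30-minute window = 0.5 hours).
The fifth arrival falls in the interval iff at least 5 events occur there: P(S_5 ≤ t) = P(N ≥ 5) = 1 − P(N ≤ 4) ≈ 0.2746.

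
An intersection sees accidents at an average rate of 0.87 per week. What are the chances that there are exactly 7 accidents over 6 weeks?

0.1133

Over the interval, μ = 0.87 × 6 = 5.22 (6 weeks).
P(N = 7) = e^(−μ) μ^7/7! = e^(−5.22) · 5.22^7/5040 ≈ 0.1133.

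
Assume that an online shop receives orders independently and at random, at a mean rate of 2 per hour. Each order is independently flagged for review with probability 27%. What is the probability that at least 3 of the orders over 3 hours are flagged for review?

0.2218

Thinning: the orders that are flagged for review themselves form a Poisson process with rate 0.27 × 2 = 0.54 per hour.
Over the interval, μ = 0.54 × 3 = 1.62 (3 hours).
P(N ≥ 3) = 1 − P(N ≤ 2) ≈ 0.2218.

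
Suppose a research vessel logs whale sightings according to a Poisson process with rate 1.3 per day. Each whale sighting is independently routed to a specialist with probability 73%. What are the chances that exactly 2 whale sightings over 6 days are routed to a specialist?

Thinning: the whale sightings that are routed to a specialist themselves form a Poisson process with rate 0.73 × 1.3 = 0.949 per day.
Over the interval, μ = 0.949 × 6 = 5.694 (6 days).
P(N = 2) = e^(−5.694) · 5.694^2/2! ≈ 0.0546.

0.0546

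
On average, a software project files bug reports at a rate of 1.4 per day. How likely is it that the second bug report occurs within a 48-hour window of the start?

Over the interval, μ = 1.4 × 2 = 2.8 (a 48-hour window = 2 days).
The second arrival falls in the interval iff at least 2 events occur there: P(S_2 ≤ t) = P(N ≥ 2) = 1 − P(N ≤ 1) ≈ 0.7689.

0.7689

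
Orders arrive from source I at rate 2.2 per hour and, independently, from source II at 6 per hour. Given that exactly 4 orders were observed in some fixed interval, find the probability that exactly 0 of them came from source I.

0.2866

Given the total, each event is independently from source I with probability p = λ_I/(λ_I+λ_II) = 2.2/8.2 ≈ 0.2683.
So K ~ Binomial(4, 2.2/8.2): P(K = 0) = C(4,0) · (2.2/8.2)^0 · (6/8.2)^4 ≈ 0.2866.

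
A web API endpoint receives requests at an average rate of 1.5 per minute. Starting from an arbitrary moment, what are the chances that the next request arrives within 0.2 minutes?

Inter-arrival times are exponential with rate λ = 1.5 per minute.
P(T ≤ 0.2) = 1 − e^(−λt) = 1 − e^(−1.5 × 0.2) = 1 − e^(−0.3) ≈ 0.2592.

0.2592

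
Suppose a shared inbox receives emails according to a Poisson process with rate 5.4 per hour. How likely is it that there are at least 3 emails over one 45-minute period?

0.7691

Over the interval, μ = 5.4 × 0.75 = 4.05 (a 45-minute period = 0.75 hours).
P(N ≥ 3) = 1 − P(N ≤ 2) = 1 − Σ_{j=0}^{2} e^(−μ) μ^j/j! ≈ 0.7691.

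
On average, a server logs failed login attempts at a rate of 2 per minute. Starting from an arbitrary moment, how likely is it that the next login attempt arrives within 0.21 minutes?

0.3430

Inter-arrival times are exponential with rate λ = 2 per minute.
P(T ≤ 0.21) = 1 − e^(−λt) = 1 − e^(−2 × 0.21) = 1 − e^(−0.42) ≈ 0.3430.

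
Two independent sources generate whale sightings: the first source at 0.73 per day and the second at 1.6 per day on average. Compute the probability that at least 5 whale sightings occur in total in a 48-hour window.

Independent Poisson processes superpose: combined rate λ = 0.73 + 1.6 = 2.33 per day.
Over the interval, μ = 2.33 × 2 = 4.66 (a 48-hour window = 2 days).
P(N ≥ 5) = 1 − P(N ≤ 4) ≈ 0.4980.

0.4980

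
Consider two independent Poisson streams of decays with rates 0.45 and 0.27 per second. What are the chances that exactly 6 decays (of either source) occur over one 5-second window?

Independent Poisson processes superpose: combined rate λ = 0.45 + 0.27 = 0.72 per second.
Over the interval, μ = 0.72 × 5 = 3.6 (a 5-second window = 5 seconds).
P(N = 6) = e^(−3.6) · 3.6^6/6! ≈ 0.0826.

0.0826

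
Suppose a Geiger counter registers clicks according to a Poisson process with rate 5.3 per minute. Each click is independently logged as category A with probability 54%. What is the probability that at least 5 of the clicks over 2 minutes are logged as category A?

0.6763

Thinning: the clicks that are logged as category A themselves form a Poisson process with rate 0.54 × 5.3 = 2.862 per minute.
Over the interval, μ = 2.862 × 2 = 5.724 (2 minutes).
P(N ≥ 5) = 1 − P(N ≤ 4) ≈ 0.6763.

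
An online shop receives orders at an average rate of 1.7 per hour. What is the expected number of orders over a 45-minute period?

1.275

E[N] = λt = 1.7 × 0.75 = 1.275 (a 45-minute period = 0.75 hours).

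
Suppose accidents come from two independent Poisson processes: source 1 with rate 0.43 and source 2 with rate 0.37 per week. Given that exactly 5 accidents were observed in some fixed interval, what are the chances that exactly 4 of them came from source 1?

0.1930

Given the total, each event is independently from source 1 with probability p = λ_1/(λ_1+λ_2) = 0.43/0.8 = 0.5375.
So K ~ Binomial(5, 0.43/0.8): P(K = 4) = C(5,4) · (0.43/0.8)^4 · (0.37/0.8)^1 ≈ 0.1930.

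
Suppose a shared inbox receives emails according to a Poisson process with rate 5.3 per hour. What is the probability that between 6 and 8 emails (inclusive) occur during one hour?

With mean μ = 5.3 per hour,
P(6 ≤ N ≤ 8) = Σ_{j=6}^{8} e^(−5.3) · 5.3^j/j! ≈ 0.3471.

0.3471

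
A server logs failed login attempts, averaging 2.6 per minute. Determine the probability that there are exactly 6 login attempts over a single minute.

With mean μ = 2.6 per minute,
P(N = 6) = e^(−μ) μ^6/6! = e^(−2.6) · 2.6^6/720 ≈ 0.0319.

0.0319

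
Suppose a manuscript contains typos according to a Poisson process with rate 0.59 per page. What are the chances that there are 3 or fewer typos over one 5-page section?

Over the interval, μ = 0.59 × 5 = 2.95 (a 5-page section = 5 pages).
P(N ≤ 3) = Σ_{j=0}^{3} e^(−μ) μ^j/j! ≈ 0.6584.

0.6584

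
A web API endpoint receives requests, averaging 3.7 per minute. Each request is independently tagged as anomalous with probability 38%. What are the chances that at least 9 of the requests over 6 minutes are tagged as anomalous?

0.4681

Thinning: the requests that are tagged as anomalous themselves form a Poisson process with rate 0.38 × 3.7 = 1.406 per minute.
Over the interval, μ = 1.406 × 6 = 8.436 (6 minutes).
P(N ≥ 9) = 1 − P(N ≤ 8) ≈ 0.4681.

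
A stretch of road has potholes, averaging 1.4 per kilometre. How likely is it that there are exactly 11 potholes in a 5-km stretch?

0.0452

Over the interval, μ = 1.4 × 5 = 7 (a 5-km stretch = 5 kilometres).
P(N = 11) = e^(−μ) μ^11/11! = e^(−7) · 7^11/39916800 ≈ 0.0452.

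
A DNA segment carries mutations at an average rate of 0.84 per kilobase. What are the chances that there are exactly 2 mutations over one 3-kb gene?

0.2555

Over the interval, μ = 0.84 × 3 = 2.52 (a 3-kb gene = 3 kilobases).
P(N = 2) = e^(−μ) μ^2/2! = e^(−2.52) · 2.52^2/2 ≈ 0.2555.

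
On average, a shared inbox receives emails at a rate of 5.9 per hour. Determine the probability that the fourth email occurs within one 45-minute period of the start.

Over the interval, μ = 5.9 × 0.75 = 4.425 (a 45-minute period = 0.75 hours).
The fourth arrival falls in the interval iff at least 4 events occur there: P(S_4 ≤ t) = P(N ≥ 4) = 1 − P(N ≤ 3) ≈ 0.6449.

0.6449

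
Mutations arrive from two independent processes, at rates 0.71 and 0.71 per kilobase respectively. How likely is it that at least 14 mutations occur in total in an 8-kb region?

0.2531

Independent Poisson processes superpose: combined rate λ = 0.71 + 0.71 = 1.42 per kilobase.
Over the interval, μ = 1.42 × 8 = 11.36 (an 8-kb region = 8 kilobases).
P(N ≥ 14) = 1 − P(N ≤ 13) ≈ 0.2531.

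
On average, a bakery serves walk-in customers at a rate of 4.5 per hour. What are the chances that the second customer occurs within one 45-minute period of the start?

0.8503

Over the interval, μ = 4.5 × 0.75 = 3.375 (a 45-minute period = 0.75 hours).
The second arrival falls in the interval iff at least 2 events occur there: P(S_2 ≤ t) = P(N ≥ 2) = 1 − P(N ≤ 1) ≈ 0.8503.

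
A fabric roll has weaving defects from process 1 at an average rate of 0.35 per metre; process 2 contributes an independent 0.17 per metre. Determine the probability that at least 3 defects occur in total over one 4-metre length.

0.3450

Independent Poisson processes superpose: combined rate λ = 0.35 + 0.17 = 0.52 per metre.
Over the interval, μ = 0.52 × 4 = 2.08 (a 4-metre length = 4 metres).
P(N ≥ 3) = 1 − P(N ≤ 2) ≈ 0.3450.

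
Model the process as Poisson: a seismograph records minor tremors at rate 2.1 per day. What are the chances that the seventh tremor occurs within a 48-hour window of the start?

Over the interval, μ = 2.1 × 2 = 4.2 (a 48-hour window = 2 days).
The seventh arrival falls in the interval iff at least 7 events occur there: P(S_7 ≤ t) = P(N ≥ 7) = 1 − P(N ≤ 6) ≈ 0.1325.

0.1325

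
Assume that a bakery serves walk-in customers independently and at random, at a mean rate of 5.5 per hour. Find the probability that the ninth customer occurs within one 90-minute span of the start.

0.4423

Over the interval, μ = 5.5 × 1.5 = 8.25 (a 90-minute span = 1.5 hours).
The ninth arrival falls in the interval iff at least 9 events occur there: P(S_9 ≤ t) = P(N ≥ 9) = 1 − P(N ≤ 8) ≈ 0.4423.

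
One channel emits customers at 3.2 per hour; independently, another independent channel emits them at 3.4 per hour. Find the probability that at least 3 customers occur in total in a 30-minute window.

0.6406

Independent Poisson processes superpose: combined rate λ = 3.2 + 3.4 = 6.6 per hour.
Over the interval, μ = 6.6 × 0.5 = 3.3 (a 30-minute window = 0.5 hours).
P(N ≥ 3) = 1 − P(N ≤ 2) ≈ 0.6406.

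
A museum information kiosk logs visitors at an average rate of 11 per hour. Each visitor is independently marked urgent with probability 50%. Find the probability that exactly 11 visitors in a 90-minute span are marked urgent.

0.0789

Thinning: the visitors that are marked urgent themselves form a Poisson process with rate 0.5 × 11 = 5.5 per hour.
Over the interval, μ = 5.5 × 1.5 = 8.25 (a 90-minute span = 1.5 hours).
P(N = 11) = e^(−8.25) · 8.25^11/11! ≈ 0.0789.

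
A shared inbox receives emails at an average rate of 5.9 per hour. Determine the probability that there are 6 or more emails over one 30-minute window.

Over the interval, μ = 5.9 × 0.5 = 2.95 (a 30-minute window = 0.5 hours).
P(N ≥ 6) = 1 − P(N ≤ 5) = 1 − Σ_{j=0}^{5} e^(−μ) μ^j/j! ≈ 0.0790.

0.0790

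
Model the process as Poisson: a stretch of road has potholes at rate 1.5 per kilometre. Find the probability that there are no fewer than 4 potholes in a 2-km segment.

0.3528

Over the interval, μ = 1.5 × 2 = 3 (a 2-km segment = 2 kilometres).
P(N ≥ 4) = 1 − P(N ≤ 3) = 1 − Σ_{j=0}^{3} e^(−μ) μ^j/j! ≈ 0.3528.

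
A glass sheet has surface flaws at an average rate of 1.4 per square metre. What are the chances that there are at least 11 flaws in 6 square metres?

Over the interval, μ = 1.4 × 6 = 8.4 (6 square metres).
P(N ≥ 11) = 1 − P(N ≤ 10) = 1 − Σ_{j=0}^{10} e^(−μ) μ^j/j! ≈ 0.2257.

0.2257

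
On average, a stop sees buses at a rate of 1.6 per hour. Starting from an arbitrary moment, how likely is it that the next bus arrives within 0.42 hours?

0.4893

Inter-arrival times are exponential with rate λ = 1.6 per hour.
P(T ≤ 0.42) = 1 − e^(−λt) = 1 − e^(−1.6 × 0.42) = 1 − e^(−0.672) ≈ 0.4893.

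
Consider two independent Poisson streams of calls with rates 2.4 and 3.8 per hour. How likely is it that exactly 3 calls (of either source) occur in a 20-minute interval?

Independent Poisson processes superpose: combined rate λ = 2.4 + 3.8 = 6.2 per hour.
Over the interval, μ = 6.2 × 1/3 ≈ 2.06667 (a 20-minute interval = 1/3 hours).
P(N = 3) = e^(−2.06667) · 2.06667^3/3! ≈ 0.1863.

0.1863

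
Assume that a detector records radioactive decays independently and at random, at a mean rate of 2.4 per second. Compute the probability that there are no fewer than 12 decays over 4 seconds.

Over the interval, μ = 2.4 × 4 = 9.6 (4 seconds).
P(N ≥ 12) = 1 − P(N ≤ 11) = 1 − Σ_{j=0}^{11} e^(−μ) μ^j/j! ≈ 0.2588.

0.2588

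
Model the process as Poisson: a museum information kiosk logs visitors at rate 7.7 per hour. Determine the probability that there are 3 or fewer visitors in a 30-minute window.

0.4633

Over the interval, μ = 7.7 × 0.5 = 3.85 (a 30-minute window = 0.5 hours).
P(N ≤ 3) = Σ_{j=0}^{3} e^(−μ) μ^j/j! ≈ 0.4633.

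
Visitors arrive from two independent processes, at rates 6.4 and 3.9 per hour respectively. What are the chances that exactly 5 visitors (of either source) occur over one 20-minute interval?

0.1283

Independent Poisson processes superpose: combined rate λ = 6.4 + 3.9 = 10.3 per hour.
Over the interval, μ = 10.3 × 1/3 ≈ 3.43333 (a 20-minute interval = 1/3 hours).
P(N = 5) = e^(−3.43333) · 3.43333^5/5! ≈ 0.1283.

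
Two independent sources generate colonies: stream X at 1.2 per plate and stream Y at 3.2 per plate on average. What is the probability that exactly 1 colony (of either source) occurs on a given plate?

Independent Poisson processes superpose: combined rate λ = 1.2 + 3.2 = 4.4 per plate.
So μ = 4.4.
P(N = 1) = e^(−4.4) · 4.4^1/1! ≈ 0.0540.

0.0540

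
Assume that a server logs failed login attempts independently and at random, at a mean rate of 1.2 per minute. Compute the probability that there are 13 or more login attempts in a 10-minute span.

0.4240

Over the interval, μ = 1.2 × 10 = 12 (a 10-minute span = 10 minutes).
P(N ≥ 13) = 1 − P(N ≤ 12) = 1 − Σ_{j=0}^{12} e^(−μ) μ^j/j! ≈ 0.4240.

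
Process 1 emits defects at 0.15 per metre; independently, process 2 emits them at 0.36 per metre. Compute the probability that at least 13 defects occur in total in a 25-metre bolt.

0.5092

Independent Poisson processes superpose: combined rate λ = 0.15 + 0.36 = 0.51 per metre.
Over the interval, μ = 0.51 × 25 = 12.75 (a 25-metre bolt = 25 metres).
P(N ≥ 13) = 1 − P(N ≤ 12) ≈ 0.5092.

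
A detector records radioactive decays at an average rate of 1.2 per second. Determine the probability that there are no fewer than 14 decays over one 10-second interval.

Over the interval, μ = 1.2 × 10 = 12 (a 10-second interval = 10 seconds).
P(N ≥ 14) = 1 − P(N ≤ 13) = 1 − Σ_{j=0}^{13} e^(−μ) μ^j/j! ≈ 0.3185.

0.3185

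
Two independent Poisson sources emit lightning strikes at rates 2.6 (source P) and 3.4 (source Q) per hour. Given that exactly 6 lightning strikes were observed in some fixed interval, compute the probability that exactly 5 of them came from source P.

0.0520

Given the total, each event is independently from source P with probability p = λ_P/(λ_P+λ_Q) = 2.6/6 ≈ 0.4333.
So K ~ Binomial(6, 2.6/6): P(K = 5) = C(6,5) · (2.6/6)^5 · (3.4/6)^1 ≈ 0.0520.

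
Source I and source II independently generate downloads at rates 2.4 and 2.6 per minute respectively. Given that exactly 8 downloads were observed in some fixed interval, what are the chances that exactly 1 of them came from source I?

0.0395

Given the total, each event is independently from source I with probability p = λ_I/(λ_I+λ_II) = 2.4/5 = 0.4800.
So K ~ Binomial(8, 2.4/5): P(K = 1) = C(8,1) · (2.4/5)^1 · (2.6/5)^7 ≈ 0.0395.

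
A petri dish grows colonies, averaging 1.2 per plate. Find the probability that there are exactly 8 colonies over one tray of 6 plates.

0.1337

Over the interval, μ = 1.2 × 6 = 7.2 (a tray of 6 plates = 6 plates).
P(N = 8) = e^(−μ) μ^8/8! = e^(−7.2) · 7.2^8/40320 ≈ 0.1337.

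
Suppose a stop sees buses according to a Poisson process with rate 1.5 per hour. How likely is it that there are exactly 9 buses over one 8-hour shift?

0.0874

Over the interval, μ = 1.5 × 8 = 12 (an 8-hour shift = 8 hours).
P(N = 9) = e^(−μ) μ^9/9! = e^(−12) · 12^9/362880 ≈ 0.0874.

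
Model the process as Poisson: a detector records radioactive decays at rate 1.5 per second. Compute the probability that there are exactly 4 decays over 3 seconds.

0.1898

Over the interval, μ = 1.5 × 3 = 4.5 (3 seconds).
P(N = 4) = e^(−μ) μ^4/4! = e^(−4.5) · 4.5^4/24 ≈ 0.1898.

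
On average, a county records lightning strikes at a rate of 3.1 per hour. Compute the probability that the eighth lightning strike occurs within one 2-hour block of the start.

0.2840

Over the interval, μ = 3.1 × 2 = 6.2 (a 2-hour block = 2 hours).
The eighth arrival falls in the interval iff at least 8 events occur there: P(S_8 ≤ t) = P(N ≥ 8) = 1 − P(N ≤ 7) ≈ 0.2840.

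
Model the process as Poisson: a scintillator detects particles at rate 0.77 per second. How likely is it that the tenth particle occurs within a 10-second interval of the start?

0.2469

Over the interval, μ = 0.77 × 10 = 7.7 (a 10-second interval = 10 seconds).
The tenth arrival falls in the interval iff at least 10 events occur there: P(S_10 ≤ t) = P(N ≥ 10) = 1 − P(N ≤ 9) ≈ 0.2469.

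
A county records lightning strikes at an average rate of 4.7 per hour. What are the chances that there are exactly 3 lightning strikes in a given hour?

0.1574

With mean μ = 4.7 per hour,
P(N = 3) = e^(−μ) μ^3/3! = e^(−4.7) · 4.7^3/6 ≈ 0.1574.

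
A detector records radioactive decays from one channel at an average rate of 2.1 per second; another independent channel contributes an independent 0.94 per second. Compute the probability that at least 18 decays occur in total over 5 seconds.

Independent Poisson processes superpose: combined rate λ = 2.1 + 0.94 = 3.04 per second.
Over the interval, μ = 3.04 × 5 = 15.2 (5 seconds).
P(N ≥ 18) = 1 − P(N ≤ 17) ≈ 0.2683.

0.2683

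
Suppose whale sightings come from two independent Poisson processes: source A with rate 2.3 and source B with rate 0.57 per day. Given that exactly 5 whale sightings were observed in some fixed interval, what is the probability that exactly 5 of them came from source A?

Given the total, each event is independently from source A with probability p = λ_A/(λ_A+λ_B) = 2.3/2.87 ≈ 0.8014.
So K ~ Binomial(5, 2.3/2.87): P(K = 5) = C(5,5) · (2.3/2.87)^5 · (0.57/2.87)^0 ≈ 0.3305.

0.3305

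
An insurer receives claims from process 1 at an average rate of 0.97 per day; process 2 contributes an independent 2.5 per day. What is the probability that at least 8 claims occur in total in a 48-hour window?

0.3923

Independent Poisson processes superpose: combined rate λ = 0.97 + 2.5 = 3.47 per day.
Over the interval, μ = 3.47 × 2 = 6.94 (a 48-hour window = 2 days).
P(N ≥ 8) = 1 − P(N ≤ 7) ≈ 0.3923.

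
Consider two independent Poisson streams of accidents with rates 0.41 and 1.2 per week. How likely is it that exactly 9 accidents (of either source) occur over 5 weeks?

Independent Poisson processes superpose: combined rate λ = 0.41 + 1.2 = 1.61 per week.
Over the interval, μ = 1.61 × 5 = 8.05 (5 weeks).
P(N = 9) = e^(−8.05) · 8.05^9/9! ≈ 0.1248.

0.1248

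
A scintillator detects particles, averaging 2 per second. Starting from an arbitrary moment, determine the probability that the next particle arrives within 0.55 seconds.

Inter-arrival times are exponential with rate λ = 2 per second.
P(T ≤ 0.55) = 1 − e^(−λt) = 1 − e^(−2 × 0.55) = 1 − e^(−1.1) ≈ 0.6671.

0.6671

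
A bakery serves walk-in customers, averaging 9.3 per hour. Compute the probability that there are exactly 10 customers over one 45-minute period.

0.0702

Over the interval, μ = 9.3 × 0.75 = 6.975 (a 45-minute period = 0.75 hours).
P(N = 10) = e^(−μ) μ^10/10! = e^(−6.975) · 6.975^10/3628800 ≈ 0.0702.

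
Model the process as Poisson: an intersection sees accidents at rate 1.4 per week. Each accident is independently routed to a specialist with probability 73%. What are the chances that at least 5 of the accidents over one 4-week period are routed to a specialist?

0.3883

Thinning: the accidents that are routed to a specialist themselves form a Poisson process with rate 0.73 × 1.4 = 1.022 per week.
Over the interval, μ = 1.022 × 4 = 4.088 (a 4-week period = 4 weeks).
P(N ≥ 5) = 1 − P(N ≤ 4) ≈ 0.3883.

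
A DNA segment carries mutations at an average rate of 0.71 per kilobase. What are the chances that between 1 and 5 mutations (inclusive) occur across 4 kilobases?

0.8729

Over the interval, μ = 0.71 × 4 = 2.84 (4 kilobases).
P(1 ≤ N ≤ 5) = Σ_{j=1}^{5} e^(−2.84) · 2.84^j/j! ≈ 0.8729.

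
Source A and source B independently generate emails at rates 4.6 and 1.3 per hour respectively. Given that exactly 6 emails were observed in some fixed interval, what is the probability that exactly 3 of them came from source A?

0.1014

Given the total, each event is independently from source A with probability p = λ_A/(λ_A+λ_B) = 4.6/5.9 ≈ 0.7797.
So K ~ Binomial(6, 4.6/5.9): P(K = 3) = C(6,3) · (4.6/5.9)^3 · (1.3/5.9)^3 ≈ 0.1014.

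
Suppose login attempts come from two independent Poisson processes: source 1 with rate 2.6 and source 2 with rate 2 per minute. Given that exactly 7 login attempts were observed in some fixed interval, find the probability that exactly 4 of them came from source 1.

0.2936

Given the total, each event is independently from source 1 with probability p = λ_1/(λ_1+λ_2) = 2.6/4.6 ≈ 0.5652.
So K ~ Binomial(7, 2.6/4.6): P(K = 4) = C(7,4) · (2.6/4.6)^4 · (2/4.6)^3 ≈ 0.2936.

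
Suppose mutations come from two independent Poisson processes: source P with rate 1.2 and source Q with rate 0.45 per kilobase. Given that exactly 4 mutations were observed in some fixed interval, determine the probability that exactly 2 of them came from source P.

0.2360

Given the total, each event is independently from source P with probability p = λ_P/(λ_P+λ_Q) = 1.2/1.65 ≈ 0.7273.
So K ~ Binomial(4, 1.2/1.65): P(K = 2) = C(4,2) · (1.2/1.65)^2 · (0.45/1.65)^2 ≈ 0.2360.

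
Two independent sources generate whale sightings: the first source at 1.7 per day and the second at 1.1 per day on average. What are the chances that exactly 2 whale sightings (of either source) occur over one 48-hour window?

0.0580

Independent Poisson processes superpose: combined rate λ = 1.7 + 1.1 = 2.8 per day.
Over the interval, μ = 2.8 × 2 = 5.6 (a 48-hour window = 2 days).
P(N = 2) = e^(−5.6) · 5.6^2/2! ≈ 0.0580.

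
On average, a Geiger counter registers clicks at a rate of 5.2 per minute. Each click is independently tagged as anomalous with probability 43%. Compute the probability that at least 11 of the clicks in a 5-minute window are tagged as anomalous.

0.5614

Thinning: the clicks that are tagged as anomalous themselves form a Poisson process with rate 0.43 × 5.2 = 2.236 per minute.
Over the interval, μ = 2.236 × 5 = 11.18 (a 5-minute window = 5 minutes).
P(N ≥ 11) = 1 − P(N ≤ 10) ≈ 0.5614.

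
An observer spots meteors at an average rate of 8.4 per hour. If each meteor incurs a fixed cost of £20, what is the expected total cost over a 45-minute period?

£126

E[N] = 8.4 × 0.75 = 6.3 (a 45-minute period = 0.75 hours); E[cost] = 6.3 × £20 = £126.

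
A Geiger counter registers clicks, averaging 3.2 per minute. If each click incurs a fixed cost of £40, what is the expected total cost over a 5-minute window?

£640

E[N] = 3.2 × 5 = 16 (a 5-minute window = 5 minutes); E[cost] = 16 × £40 = £640.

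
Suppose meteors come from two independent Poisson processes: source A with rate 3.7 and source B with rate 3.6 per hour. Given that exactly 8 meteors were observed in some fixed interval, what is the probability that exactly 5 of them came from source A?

0.2247

Given the total, each event is independently from source A with probability p = λ_A/(λ_A+λ_B) = 3.7/7.3 ≈ 0.5068.
So K ~ Binomial(8, 3.7/7.3): P(K = 5) = C(8,5) · (3.7/7.3)^5 · (3.6/7.3)^3 ≈ 0.2247.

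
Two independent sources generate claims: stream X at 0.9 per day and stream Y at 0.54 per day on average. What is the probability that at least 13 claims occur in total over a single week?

Independent Poisson processes superpose: combined rate λ = 0.9 + 0.54 = 1.44 per day.
Over the interval, μ = 1.44 × 7 = 10.08 (a week = 7 days).
P(N ≥ 13) = 1 − P(N ≤ 12) ≈ 0.2161.

0.2161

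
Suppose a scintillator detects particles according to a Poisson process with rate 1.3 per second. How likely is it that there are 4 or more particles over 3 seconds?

0.5468

Over the interval, μ = 1.3 × 3 = 3.9 (3 seconds).
P(N ≥ 4) = 1 − P(N ≤ 3) = 1 − Σ_{j=0}^{3} e^(−μ) μ^j/j! ≈ 0.5468.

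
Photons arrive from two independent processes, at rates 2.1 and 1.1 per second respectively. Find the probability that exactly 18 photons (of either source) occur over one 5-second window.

0.0830

Independent Poisson processes superpose: combined rate λ = 2.1 + 1.1 = 3.2 per second.
Over the interval, μ = 3.2 × 5 = 16 (a 5-second window = 5 seconds).
P(N = 18) = e^(−16) · 16^18/18! ≈ 0.0830.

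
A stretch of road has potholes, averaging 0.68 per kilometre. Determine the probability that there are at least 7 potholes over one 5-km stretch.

Over the interval, μ = 0.68 × 5 = 3.4 (a 5-km stretch = 5 kilometres).
P(N ≥ 7) = 1 − P(N ≤ 6) = 1 − Σ_{j=0}^{6} e^(−μ) μ^j/j! ≈ 0.0579.

0.0579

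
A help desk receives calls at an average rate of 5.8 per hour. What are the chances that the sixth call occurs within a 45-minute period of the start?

0.2717

Over the interval, μ = 5.8 × 0.75 = 4.35 (a 45-minute period = 0.75 hours).
The sixth arrival falls in the interval iff at least 6 events occur there: P(S_6 ≤ t) = P(N ≥ 6) = 1 − P(N ≤ 5) ≈ 0.2717.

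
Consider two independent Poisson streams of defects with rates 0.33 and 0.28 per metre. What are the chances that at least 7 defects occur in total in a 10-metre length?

Independent Poisson processes superpose: combined rate λ = 0.33 + 0.28 = 0.61 per metre.
Over the interval, μ = 0.61 × 10 = 6.1 (a 10-metre length = 10 metres).
P(N ≥ 7) = 1 − P(N ≤ 6) ≈ 0.4098.

0.4098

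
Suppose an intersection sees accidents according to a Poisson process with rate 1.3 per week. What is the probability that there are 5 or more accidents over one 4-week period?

0.5939

Over the interval, μ = 1.3 × 4 = 5.2 (a 4-week period = 4 weeks).
P(N ≥ 5) = 1 − P(N ≤ 4) = 1 − Σ_{j=0}^{4} e^(−μ) μ^j/j! ≈ 0.5939.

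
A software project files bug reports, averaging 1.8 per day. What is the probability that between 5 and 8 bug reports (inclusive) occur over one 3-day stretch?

0.5293

Over the interval, μ = 1.8 × 3 = 5.4 (a 3-day stretch = 3 days).
P(5 ≤ N ≤ 8) = Σ_{j=5}^{8} e^(−5.4) · 5.4^j/j! ≈ 0.5293.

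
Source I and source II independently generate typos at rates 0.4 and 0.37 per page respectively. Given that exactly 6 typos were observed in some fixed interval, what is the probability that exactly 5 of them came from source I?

Given the total, each event is independently from source I with probability p = λ_I/(λ_I+λ_II) = 0.4/0.77 ≈ 0.5195.
So K ~ Binomial(6, 0.4/0.77): P(K = 5) = C(6,5) · (0.4/0.77)^5 · (0.37/0.77)^1 ≈ 0.1091.

0.1091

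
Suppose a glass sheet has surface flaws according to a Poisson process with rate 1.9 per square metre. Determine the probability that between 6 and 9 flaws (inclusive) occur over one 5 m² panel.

Over the interval, μ = 1.9 × 5 = 9.5 (a 5 m² panel = 5 square metres).
P(6 ≤ N ≤ 9) = Σ_{j=6}^{9} e^(−9.5) · 9.5^j/j! ≈ 0.4333.

0.4333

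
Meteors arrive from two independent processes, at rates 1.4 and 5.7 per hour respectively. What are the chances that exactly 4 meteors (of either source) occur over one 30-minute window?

0.1901

Independent Poisson processes superpose: combined rate λ = 1.4 + 5.7 = 7.1 per hour.
Over the interval, μ = 7.1 × 0.5 = 3.55 (a 30-minute window = 0.5 hours).
P(N = 4) = e^(−3.55) · 3.55^4/4! ≈ 0.1901.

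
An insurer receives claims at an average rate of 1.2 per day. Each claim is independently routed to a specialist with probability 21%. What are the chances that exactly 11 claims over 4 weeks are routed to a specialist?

Thinning: the claims that are routed to a specialist themselves form a Poisson process with rate 0.21 × 1.2 = 0.252 per day.
Over the interval, μ = 0.252 × 28 = 7.056 (4 weeks = 28 days).
P(N = 11) = e^(−7.056) · 7.056^11/11! ≈ 0.0466.

0.0466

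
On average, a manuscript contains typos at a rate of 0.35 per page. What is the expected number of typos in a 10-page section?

E[N] = λt = 0.35 × 10 = 3.5 (a 10-page section = 10 pages).

3.5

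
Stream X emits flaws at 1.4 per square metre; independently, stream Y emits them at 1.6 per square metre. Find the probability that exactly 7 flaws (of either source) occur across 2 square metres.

Independent Poisson processes superpose: combined rate λ = 1.4 + 1.6 = 3 per square metre.
Over the interval, μ = 3 × 2 = 6 (2 square metres).
P(N = 7) = e^(−6) · 6^7/7! ≈ 0.1377.

0.1377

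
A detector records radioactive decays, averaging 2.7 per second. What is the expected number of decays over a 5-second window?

E[N] = λt = 2.7 × 5 = 13.5 (a 5-second window = 5 seconds).

13.5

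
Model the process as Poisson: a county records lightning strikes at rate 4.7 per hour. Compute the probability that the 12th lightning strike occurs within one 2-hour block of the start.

0.2374

Over the interval, μ = 4.7 × 2 = 9.4 (a 2-hour block = 2 hours).
The 12th arrival falls in the interval iff at least 12 events occur there: P(S_12 ≤ t) = P(N ≥ 12) = 1 − P(N ≤ 11) ≈ 0.2374.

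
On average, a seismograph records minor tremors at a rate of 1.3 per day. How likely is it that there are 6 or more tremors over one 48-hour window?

Over the interval, μ = 1.3 × 2 = 2.6 (a 48-hour window = 2 days).
P(N ≥ 6) = 1 − P(N ≤ 5) = 1 − Σ_{j=0}^{5} e^(−μ) μ^j/j! ≈ 0.0490.

0.0490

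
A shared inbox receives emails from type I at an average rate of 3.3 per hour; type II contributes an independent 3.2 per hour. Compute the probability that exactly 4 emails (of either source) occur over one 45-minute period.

Independent Poisson processes superpose: combined rate λ = 3.3 + 3.2 = 6.5 per hour.
Over the interval, μ = 6.5 × 0.75 = 4.875 (a 45-minute period = 0.75 hours).
P(N = 4) = e^(−4.875) · 4.875^4/4! ≈ 0.1797.

0.1797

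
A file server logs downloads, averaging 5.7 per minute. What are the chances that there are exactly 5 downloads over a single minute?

With mean μ = 5.7 per minute,
P(N = 5) = e^(−μ) μ^5/5! = e^(−5.7) · 5.7^5/120 ≈ 0.1678.

0.1678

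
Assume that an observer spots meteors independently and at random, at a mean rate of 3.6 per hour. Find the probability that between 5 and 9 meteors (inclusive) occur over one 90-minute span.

Over the interval, μ = 3.6 × 1.5 = 5.4 (a 90-minute span = 1.5 hours).
P(5 ≤ N ≤ 9) = Σ_{j=5}^{9} e^(−5.4) · 5.4^j/j! ≈ 0.5779.

0.5779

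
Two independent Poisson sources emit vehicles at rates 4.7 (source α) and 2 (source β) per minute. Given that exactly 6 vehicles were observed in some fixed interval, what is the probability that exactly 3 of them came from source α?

0.1836

Given the total, each event is independently from source α with probability p = λ_α/(λ_α+λ_β) = 4.7/6.7 ≈ 0.7015.
So K ~ Binomial(6, 4.7/6.7): P(K = 3) = C(6,3) · (4.7/6.7)^3 · (2/6.7)^3 ≈ 0.1836.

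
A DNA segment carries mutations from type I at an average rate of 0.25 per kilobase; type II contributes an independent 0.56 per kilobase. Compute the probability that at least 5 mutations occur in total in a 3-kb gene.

Independent Poisson processes superpose: combined rate λ = 0.25 + 0.56 = 0.81 per kilobase.
Over the interval, μ = 0.81 × 3 = 2.43 (a 3-kb gene = 3 kilobases).
P(N ≥ 5) = 1 − P(N ≤ 4) ≈ 0.0997.

0.0997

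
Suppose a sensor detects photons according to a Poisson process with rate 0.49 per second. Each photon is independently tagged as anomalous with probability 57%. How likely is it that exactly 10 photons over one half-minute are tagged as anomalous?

0.1079

Thinning: the photons that are tagged as anomalous themselves form a Poisson process with rate 0.57 × 0.49 = 0.2793 per second.
Over the interval, μ = 0.2793 × 30 = 8.379 (a half-minute = 30 seconds).
P(N = 10) = e^(−8.379) · 8.379^10/10! ≈ 0.1079.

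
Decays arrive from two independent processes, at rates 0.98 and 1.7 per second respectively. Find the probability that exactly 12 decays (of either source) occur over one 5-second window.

0.1060

Independent Poisson processes superpose: combined rate λ = 0.98 + 1.7 = 2.68 per second.
Over the interval, μ = 2.68 × 5 = 13.4 (a 5-second window = 5 seconds).
P(N = 12) = e^(−13.4) · 13.4^12/12! ≈ 0.1060.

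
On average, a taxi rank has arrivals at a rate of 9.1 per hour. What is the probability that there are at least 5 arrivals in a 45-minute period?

Over the interval, μ = 9.1 × 0.75 = 6.825 (a 45-minute period = 0.75 hours).
P(N ≥ 5) = 1 − P(N ≤ 4) = 1 − Σ_{j=0}^{4} e^(−μ) μ^j/j! ≈ 0.8104.

0.8104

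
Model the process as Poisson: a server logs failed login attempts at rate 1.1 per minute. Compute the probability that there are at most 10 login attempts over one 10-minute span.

Over the interval, μ = 1.1 × 10 = 11 (a 10-minute span = 10 minutes).
P(N ≤ 10) = Σ_{j=0}^{10} e^(−μ) μ^j/j! ≈ 0.4599.

0.4599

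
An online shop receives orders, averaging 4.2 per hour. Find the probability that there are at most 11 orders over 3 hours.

0.3950

Over the interval, μ = 4.2 × 3 = 12.6 (3 hours).
P(N ≤ 11) = Σ_{j=0}^{11} e^(−μ) μ^j/j! ≈ 0.3950.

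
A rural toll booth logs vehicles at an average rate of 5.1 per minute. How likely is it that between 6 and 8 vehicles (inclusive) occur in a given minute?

0.3268

With mean μ = 5.1 per minute,
P(6 ≤ N ≤ 8) = Σ_{j=6}^{8} e^(−5.1) · 5.1^j/j! ≈ 0.3268.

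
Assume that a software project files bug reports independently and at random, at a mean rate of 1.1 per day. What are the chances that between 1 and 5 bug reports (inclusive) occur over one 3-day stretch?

Over the interval, μ = 1.1 × 3 = 3.3 (a 3-day stretch = 3 days).
P(1 ≤ N ≤ 5) = Σ_{j=1}^{5} e^(−3.3) · 3.3^j/j! ≈ 0.8460.

0.8460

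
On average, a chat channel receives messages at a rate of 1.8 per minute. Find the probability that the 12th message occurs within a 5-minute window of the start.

Over the interval, μ = 1.8 × 5 = 9 (a 5-minute window = 5 minutes).
The 12th arrival falls in the interval iff at least 12 events occur there: P(S_12 ≤ t) = P(N ≥ 12) = 1 − P(N ≤ 11) ≈ 0.1970.

0.1970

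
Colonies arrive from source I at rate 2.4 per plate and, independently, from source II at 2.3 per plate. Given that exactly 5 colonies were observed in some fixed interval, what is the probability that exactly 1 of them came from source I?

Given the total, each event is independently from source I with probability p = λ_I/(λ_I+λ_II) = 2.4/4.7 ≈ 0.5106.
So K ~ Binomial(5, 2.4/4.7): P(K = 1) = C(5,1) · (2.4/4.7)^1 · (2.3/4.7)^4 ≈ 0.1464.

0.1464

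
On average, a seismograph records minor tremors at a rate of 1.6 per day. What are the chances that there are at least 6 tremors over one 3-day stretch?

Over the interval, μ = 1.6 × 3 = 4.8 (a 3-day stretch = 3 days).
P(N ≥ 6) = 1 − P(N ≤ 5) = 1 − Σ_{j=0}^{5} e^(−μ) μ^j/j! ≈ 0.3490.

0.3490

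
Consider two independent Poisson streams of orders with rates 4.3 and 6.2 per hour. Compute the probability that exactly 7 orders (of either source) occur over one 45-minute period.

0.1417

Independent Poisson processes superpose: combined rate λ = 4.3 + 6.2 = 10.5 per hour.
Over the interval, μ = 10.5 × 0.75 = 7.875 (a 45-minute period = 0.75 hours).
P(N = 7) = e^(−7.875) · 7.875^7/7! ≈ 0.1417.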